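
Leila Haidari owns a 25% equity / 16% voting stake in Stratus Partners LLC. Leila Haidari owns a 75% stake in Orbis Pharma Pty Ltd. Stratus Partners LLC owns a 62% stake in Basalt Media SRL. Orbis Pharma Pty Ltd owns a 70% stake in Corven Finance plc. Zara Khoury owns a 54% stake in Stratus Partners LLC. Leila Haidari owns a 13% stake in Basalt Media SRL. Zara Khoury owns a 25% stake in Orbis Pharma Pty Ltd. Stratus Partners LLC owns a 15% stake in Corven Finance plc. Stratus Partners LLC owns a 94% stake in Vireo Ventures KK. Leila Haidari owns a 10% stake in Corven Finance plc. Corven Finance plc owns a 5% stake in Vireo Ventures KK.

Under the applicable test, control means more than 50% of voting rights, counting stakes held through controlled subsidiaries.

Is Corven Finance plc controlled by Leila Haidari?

Leila holds 75% of Orbis, so Leila controls Orbis.
Orbis and Leila together hold 70% + 10% = 80% of Corven, so Leila controls Corven.

Yes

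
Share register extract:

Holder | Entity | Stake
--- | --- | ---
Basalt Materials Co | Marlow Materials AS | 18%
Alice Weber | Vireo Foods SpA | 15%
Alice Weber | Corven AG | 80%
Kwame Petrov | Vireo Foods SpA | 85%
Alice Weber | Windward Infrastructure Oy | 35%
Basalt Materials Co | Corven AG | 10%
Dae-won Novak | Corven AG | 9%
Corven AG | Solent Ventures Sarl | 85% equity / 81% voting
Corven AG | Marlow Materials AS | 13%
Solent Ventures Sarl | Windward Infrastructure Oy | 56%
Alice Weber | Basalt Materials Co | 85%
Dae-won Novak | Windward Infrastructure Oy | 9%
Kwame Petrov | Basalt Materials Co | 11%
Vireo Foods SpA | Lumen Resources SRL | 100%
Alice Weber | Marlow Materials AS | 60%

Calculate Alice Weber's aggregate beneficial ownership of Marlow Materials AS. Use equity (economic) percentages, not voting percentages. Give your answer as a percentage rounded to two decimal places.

Alice reaches Marlow along 4 paths.
Via Basalt: 85% × 18% = 15.3%.
Direct stake: 60% = 60%.
Via Corven: 80% × 13% = 10.4%.
Via Basalt → Corven: 85% × 10% × 13% = 1.105%.
Total: 15.3% + 60% + 10.4% + 1.105% = 86.805%.
Rounded: 86.81%.

86.81%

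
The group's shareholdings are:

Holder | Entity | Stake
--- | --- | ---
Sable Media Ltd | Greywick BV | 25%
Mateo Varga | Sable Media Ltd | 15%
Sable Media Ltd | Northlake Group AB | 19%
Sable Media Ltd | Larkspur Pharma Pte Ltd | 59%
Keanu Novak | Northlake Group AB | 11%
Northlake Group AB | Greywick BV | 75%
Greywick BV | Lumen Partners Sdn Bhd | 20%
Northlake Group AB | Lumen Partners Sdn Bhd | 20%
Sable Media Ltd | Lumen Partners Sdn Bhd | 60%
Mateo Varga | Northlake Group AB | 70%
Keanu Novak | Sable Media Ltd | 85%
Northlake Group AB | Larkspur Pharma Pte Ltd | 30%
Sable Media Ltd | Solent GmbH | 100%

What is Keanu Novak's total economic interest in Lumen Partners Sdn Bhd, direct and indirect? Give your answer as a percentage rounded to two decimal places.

Keanu reaches Lumen along 6 paths.
Via Sable → Greywick: 85% × 25% × 20% = 4.25%.
Via Sable → Northlake → Greywick: 85% × 19% × 75% × 20% = 2.4225%.
Via Northlake → Greywick: 11% × 75% × 20% = 1.65%.
Via Sable: 85% × 60% = 51%.
Via Sable → Northlake: 85% × 19% × 20% = 3.23%.
Via Northlake: 11% × 20% = 2.2%.
Total: 4.25% + 2.4225% + 1.65% + 51% + 3.23% + 2.2% = 64.7525%.
Rounded: 64.75%.

64.75%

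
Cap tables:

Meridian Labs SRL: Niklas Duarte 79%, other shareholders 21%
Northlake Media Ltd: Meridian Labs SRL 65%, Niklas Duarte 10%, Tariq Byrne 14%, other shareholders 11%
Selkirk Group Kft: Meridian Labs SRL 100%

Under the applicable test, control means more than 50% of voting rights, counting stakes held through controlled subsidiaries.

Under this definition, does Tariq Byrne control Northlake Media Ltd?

Tariq's largest direct stake is 14% in Northlake, which does not meet the threshold, so Tariq controls no company.
In Northlake, Tariq's side holds only 14%, not > 50%.
So Tariq does not control Northlake.

No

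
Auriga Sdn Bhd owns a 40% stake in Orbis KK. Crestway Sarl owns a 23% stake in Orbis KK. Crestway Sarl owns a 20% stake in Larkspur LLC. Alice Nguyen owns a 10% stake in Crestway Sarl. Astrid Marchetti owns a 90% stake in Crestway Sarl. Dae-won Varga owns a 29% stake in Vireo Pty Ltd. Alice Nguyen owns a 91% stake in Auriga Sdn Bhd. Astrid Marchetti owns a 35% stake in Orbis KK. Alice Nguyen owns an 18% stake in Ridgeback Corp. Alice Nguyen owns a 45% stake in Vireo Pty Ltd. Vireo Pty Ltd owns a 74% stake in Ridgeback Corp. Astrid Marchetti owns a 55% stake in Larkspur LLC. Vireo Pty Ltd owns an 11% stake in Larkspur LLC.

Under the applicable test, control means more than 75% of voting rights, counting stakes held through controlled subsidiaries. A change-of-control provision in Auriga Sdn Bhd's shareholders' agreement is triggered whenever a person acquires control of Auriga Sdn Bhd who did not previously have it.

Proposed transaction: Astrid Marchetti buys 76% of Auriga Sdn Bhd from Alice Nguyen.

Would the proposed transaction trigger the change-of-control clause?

The purchase adds only to Astrid's holdings (Alice's stake shrinks), so Astrid is the only person who could newly come to control Auriga.
Astrid holds 90% of Crestway, so Astrid controls Crestway.
Neither Astrid nor any entity Astrid controls holds any voting interest in Auriga.
So before the transaction, Astrid does not control Auriga.
After the purchase, Astrid holds 76% of Auriga directly, and Alice's stake falls to 15%.
Astrid holds 76% of Auriga, so Astrid controls Auriga.
Astrid did not control Auriga before and does after, so the clause is triggered.

Yes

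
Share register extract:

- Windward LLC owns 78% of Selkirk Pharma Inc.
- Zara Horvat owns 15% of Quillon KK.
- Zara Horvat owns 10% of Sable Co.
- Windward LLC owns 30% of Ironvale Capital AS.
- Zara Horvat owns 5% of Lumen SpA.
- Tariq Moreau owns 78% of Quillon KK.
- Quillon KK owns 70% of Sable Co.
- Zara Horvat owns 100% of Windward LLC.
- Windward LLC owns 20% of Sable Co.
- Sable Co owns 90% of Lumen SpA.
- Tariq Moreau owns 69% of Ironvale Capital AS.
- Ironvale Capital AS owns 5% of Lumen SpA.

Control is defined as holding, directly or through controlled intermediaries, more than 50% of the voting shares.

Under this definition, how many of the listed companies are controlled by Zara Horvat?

Zara holds 100% of Windward, so Zara controls Windward.
Windward holds 78% of Selkirk, so Zara controls Selkirk.
No other company's threshold is met.
Zara controls 2 companies.

2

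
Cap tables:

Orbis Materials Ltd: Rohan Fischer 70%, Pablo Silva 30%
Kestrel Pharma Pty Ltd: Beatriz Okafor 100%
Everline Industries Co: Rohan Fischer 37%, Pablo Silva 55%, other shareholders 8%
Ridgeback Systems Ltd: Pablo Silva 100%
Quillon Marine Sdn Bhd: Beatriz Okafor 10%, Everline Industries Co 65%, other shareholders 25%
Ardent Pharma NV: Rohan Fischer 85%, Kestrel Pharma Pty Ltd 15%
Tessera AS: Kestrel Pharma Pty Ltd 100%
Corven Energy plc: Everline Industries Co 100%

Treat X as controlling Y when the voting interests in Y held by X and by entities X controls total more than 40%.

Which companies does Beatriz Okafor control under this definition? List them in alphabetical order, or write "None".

Beatriz holds 100% of Kestrel, so Beatriz controls Kestrel.
Kestrel holds 100% of Tessera, so Beatriz controls Tessera.
No other company's threshold is met.

Kestrel Pharma Pty Ltd, Tessera AS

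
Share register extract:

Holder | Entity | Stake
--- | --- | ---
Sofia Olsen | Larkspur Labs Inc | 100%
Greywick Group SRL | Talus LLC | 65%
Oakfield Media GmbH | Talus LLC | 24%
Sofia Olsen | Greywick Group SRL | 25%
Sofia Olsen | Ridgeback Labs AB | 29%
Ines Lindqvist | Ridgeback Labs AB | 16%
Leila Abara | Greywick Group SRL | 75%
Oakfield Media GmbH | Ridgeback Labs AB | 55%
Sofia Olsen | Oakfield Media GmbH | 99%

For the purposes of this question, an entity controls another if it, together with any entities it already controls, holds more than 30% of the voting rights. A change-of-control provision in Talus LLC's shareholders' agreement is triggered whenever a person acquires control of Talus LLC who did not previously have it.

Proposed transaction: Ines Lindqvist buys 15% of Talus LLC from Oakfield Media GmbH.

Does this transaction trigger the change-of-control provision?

The purchase adds only to Ines's holdings (Oakfield's stake shrinks), so Ines is the only person who could newly come to control Talus.
Ines's largest direct stake is 16% in Ridgeback, which does not meet the threshold, so Ines controls no company.
Neither Ines nor any entity Ines controls holds any voting interest in Talus.
So before the transaction, Ines does not control Talus.
After the purchase, Ines holds 15% of Talus directly, and Oakfield's stake falls to 9%.
After the transaction, Ines's side holds 15% of Talus, not > 30%, so Ines still does not control Talus.
No new person acquires control, so the clause is not triggered.

No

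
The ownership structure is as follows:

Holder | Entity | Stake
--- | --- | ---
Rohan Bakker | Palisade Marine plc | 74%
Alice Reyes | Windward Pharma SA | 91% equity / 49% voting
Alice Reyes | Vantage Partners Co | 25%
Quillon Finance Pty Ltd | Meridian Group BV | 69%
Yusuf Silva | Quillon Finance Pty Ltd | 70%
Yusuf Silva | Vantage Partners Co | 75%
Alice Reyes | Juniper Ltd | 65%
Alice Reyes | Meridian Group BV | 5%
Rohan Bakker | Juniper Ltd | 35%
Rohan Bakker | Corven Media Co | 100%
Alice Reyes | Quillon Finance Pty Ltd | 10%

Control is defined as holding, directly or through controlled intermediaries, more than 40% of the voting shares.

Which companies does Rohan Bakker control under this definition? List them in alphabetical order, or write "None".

Rohan holds 100% of Corven, so Rohan controls Corven.
Rohan holds 74% of Palisade, so Rohan controls Palisade.
No other company's threshold is met.

Corven Media Co, Palisade Marine plc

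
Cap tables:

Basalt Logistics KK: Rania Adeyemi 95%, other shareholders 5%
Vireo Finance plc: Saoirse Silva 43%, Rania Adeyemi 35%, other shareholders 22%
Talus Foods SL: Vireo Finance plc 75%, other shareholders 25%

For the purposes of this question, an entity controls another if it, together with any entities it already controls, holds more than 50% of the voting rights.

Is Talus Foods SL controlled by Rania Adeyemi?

Rania holds 95% of Basalt, so Rania controls Basalt.
Neither Rania nor any entity Rania controls holds any voting interest in Talus.
So Rania does not control Talus.

No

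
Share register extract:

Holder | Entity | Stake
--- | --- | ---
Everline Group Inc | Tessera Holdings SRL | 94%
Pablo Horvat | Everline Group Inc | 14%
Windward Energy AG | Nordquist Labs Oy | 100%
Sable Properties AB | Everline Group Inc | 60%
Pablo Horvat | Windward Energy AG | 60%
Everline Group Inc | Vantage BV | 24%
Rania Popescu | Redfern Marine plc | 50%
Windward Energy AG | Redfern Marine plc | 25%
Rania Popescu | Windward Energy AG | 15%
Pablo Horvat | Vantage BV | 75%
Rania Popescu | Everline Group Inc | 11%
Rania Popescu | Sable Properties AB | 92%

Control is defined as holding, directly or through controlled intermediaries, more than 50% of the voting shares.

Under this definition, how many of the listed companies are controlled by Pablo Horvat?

Pablo holds 60% of Windward, so Pablo controls Windward.
Pablo holds 75% of Vantage, so Pablo controls Vantage.
Windward holds 100% of Nordquist, so Pablo controls Nordquist.
No other company's threshold is met.
Pablo controls 3 companies.

3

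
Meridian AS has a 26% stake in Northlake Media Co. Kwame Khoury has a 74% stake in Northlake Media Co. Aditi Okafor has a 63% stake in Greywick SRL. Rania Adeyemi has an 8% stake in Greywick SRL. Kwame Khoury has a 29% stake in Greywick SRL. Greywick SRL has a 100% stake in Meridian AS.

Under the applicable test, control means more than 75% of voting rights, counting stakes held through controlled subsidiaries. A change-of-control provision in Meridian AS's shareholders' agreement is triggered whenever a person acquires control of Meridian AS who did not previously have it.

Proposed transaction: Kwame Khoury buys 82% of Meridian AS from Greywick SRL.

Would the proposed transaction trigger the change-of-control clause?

The purchase adds only to Kwame's holdings (Greywick's stake shrinks), so Kwame is the only person who could newly come to control Meridian.
Kwame's largest direct stake is 74% in Northlake, which does not meet the threshold, so Kwame controls no company.
Neither Kwame nor any entity Kwame controls holds any voting interest in Meridian.
So before the transaction, Kwame does not control Meridian.
After the purchase, Kwame holds 82% of Meridian directly, and Greywick's stake falls to 18%.
Kwame holds 82% of Meridian, so Kwame controls Meridian.
Kwame did not control Meridian before and does after, so the clause is triggered.

Yes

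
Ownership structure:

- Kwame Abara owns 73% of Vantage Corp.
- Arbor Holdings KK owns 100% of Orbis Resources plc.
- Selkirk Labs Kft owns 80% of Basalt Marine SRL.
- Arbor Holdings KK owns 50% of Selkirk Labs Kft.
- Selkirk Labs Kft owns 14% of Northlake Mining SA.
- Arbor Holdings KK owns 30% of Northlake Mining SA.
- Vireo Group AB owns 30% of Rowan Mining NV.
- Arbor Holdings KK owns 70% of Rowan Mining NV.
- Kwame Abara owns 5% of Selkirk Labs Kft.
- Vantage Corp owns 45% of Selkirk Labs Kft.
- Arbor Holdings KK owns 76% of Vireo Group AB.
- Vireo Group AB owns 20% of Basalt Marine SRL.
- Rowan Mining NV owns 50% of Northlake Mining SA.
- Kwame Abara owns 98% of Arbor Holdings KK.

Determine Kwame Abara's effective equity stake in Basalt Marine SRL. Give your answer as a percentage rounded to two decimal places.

84.38%

Kwame reaches Basalt along 4 paths.
Via Vantage → Selkirk: 73% × 45% × 80% = 26.28%.
Via Arbor → Selkirk: 98% × 50% × 80% = 39.2%.
Via Selkirk: 5% × 80% = 4%.
Via Arbor → Vireo: 98% × 76% × 20% = 14.896%.
Total: 26.28% + 39.2% + 4% + 14.896% = 84.376%.
Rounded: 84.38%.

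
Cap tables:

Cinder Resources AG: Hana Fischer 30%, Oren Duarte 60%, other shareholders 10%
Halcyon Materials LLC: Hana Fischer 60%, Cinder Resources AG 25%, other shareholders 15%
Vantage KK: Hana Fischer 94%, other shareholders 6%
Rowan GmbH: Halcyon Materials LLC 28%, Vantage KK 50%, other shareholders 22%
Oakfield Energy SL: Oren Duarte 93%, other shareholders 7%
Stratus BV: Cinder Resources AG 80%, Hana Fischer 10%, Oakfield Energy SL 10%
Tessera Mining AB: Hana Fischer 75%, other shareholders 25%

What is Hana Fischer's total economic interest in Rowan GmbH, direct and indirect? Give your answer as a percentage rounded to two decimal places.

65.90%

Hana reaches Rowan along 3 paths.
Via Halcyon: 60% × 28% = 16.8%.
Via Cinder → Halcyon: 30% × 25% × 28% = 2.1%.
Via Vantage: 94% × 50% = 47%.
Total: 16.8% + 2.1% + 47% = 65.9%.
Rounded: 65.90%.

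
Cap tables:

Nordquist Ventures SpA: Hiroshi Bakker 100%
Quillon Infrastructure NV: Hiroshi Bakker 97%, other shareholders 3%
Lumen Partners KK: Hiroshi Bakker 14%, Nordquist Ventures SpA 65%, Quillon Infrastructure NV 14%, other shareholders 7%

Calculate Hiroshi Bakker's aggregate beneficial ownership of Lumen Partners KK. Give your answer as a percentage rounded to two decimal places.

92.58%

Hiroshi reaches Lumen along 3 paths.
Direct stake: 14% = 14%.
Via Nordquist: 100% × 65% = 65%.
Via Quillon: 97% × 14% = 13.58%.
Total: 14% + 65% + 13.58% = 92.58%.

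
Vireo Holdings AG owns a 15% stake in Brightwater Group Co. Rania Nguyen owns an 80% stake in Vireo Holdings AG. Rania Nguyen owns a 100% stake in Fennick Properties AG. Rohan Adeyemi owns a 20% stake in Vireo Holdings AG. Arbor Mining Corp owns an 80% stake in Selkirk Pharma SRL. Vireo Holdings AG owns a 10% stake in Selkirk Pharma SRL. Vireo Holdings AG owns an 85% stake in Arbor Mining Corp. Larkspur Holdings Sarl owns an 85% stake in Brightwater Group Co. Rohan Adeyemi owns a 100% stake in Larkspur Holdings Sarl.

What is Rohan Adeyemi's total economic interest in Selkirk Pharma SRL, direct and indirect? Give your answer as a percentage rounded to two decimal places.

15.60%

Rohan reaches Selkirk along 2 paths.
Via Vireo → Arbor: 20% × 85% × 80% = 13.6%.
Via Vireo: 20% × 10% = 2%.
Total: 13.6% + 2% = 15.6%.
Rounded: 15.60%.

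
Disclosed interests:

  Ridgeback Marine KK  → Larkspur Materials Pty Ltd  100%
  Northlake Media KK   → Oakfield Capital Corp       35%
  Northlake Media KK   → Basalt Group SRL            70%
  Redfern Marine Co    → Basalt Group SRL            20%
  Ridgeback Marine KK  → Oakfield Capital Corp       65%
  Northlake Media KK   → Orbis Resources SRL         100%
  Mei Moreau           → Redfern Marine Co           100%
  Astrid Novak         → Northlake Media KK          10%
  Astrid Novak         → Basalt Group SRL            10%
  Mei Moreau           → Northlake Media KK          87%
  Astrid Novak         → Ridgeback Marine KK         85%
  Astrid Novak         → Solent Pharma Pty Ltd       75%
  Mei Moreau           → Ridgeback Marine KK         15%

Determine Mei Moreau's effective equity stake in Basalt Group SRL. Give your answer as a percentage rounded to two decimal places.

Mei reaches Basalt along 2 paths.
Via Northlake: 87% × 70% = 60.9%.
Via Redfern: 100% × 20% = 20%.
Total: 60.9% + 20% = 80.9%.
Rounded: 80.90%.

80.90%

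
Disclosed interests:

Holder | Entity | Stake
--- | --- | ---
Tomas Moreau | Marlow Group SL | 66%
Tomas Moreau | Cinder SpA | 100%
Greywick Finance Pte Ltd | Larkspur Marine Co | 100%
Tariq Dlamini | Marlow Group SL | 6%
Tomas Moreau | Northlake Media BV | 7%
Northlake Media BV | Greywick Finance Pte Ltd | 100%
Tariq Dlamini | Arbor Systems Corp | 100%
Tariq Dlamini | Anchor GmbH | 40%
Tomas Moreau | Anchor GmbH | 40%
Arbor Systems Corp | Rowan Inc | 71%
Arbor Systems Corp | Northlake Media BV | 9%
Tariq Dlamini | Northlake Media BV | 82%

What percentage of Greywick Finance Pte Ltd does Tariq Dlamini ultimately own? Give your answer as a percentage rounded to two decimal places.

91.00%

Tariq reaches Greywick along 2 paths.
Via Northlake: 82% × 100% = 82%.
Via Arbor → Northlake: 100% × 9% × 100% = 9%.
Total: 82% + 9% = 91%.
Rounded: 91.00%.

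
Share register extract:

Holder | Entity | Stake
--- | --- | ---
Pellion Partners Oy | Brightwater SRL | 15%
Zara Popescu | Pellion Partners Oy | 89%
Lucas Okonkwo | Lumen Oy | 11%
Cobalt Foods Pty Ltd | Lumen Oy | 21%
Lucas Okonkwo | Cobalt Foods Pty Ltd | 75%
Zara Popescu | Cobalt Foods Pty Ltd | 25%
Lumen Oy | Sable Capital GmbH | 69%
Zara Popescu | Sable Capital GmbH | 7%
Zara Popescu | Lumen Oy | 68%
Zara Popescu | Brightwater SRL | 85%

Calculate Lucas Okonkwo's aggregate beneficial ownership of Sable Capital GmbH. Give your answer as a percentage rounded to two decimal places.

18.46%

Lucas reaches Sable along 2 paths.
Via Lumen: 11% × 69% = 7.59%.
Via Cobalt → Lumen: 75% × 21% × 69% = 10.8675%.
Total: 7.59% + 10.8675% = 18.4575%.
Rounded: 18.46%.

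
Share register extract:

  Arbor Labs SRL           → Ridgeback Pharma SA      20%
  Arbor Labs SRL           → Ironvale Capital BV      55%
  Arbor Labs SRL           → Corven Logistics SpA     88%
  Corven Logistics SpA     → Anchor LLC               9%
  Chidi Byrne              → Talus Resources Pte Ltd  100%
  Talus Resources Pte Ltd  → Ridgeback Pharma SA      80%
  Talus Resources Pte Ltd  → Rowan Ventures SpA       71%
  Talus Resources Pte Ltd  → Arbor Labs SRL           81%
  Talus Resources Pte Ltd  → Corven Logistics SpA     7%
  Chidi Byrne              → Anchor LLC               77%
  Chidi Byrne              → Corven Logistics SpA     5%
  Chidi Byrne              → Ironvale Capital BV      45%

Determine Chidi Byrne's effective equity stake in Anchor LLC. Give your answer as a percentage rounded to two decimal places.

84.50%

Chidi reaches Anchor along 4 paths.
Direct stake: 77% = 77%.
Via Corven: 5% × 9% = 0.45%.
Via Talus → Corven: 100% × 7% × 9% = 0.63%.
Via Talus → Arbor → Corven: 100% × 81% × 88% × 9% = 6.4152%.
Total: 77% + 0.45% + 0.63% + 6.4152% = 84.4952%.
Rounded: 84.50%.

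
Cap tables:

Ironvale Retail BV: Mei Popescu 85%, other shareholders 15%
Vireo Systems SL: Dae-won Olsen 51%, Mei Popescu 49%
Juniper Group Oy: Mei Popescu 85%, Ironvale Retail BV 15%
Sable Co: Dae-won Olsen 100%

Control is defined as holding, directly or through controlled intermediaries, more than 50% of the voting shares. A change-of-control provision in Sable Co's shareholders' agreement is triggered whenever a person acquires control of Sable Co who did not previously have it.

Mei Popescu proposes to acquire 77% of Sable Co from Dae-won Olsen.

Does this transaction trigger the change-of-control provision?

The purchase adds only to Mei's holdings (Dae-won's stake shrinks), so Mei is the only person who could newly come to control Sable.
Mei holds 85% of Ironvale, so Mei controls Ironvale.
Mei and Ironvale together hold 85% + 15% = 100% of Juniper, so Mei controls Juniper.
Neither Mei nor any entity Mei controls holds any voting interest in Sable.
So before the transaction, Mei does not control Sable.
After the purchase, Mei holds 77% of Sable directly, and Dae-won's stake falls to 23%.
Mei holds 77% of Sable, so Mei controls Sable.
Mei did not control Sable before and does after, so the clause is triggered.

Yes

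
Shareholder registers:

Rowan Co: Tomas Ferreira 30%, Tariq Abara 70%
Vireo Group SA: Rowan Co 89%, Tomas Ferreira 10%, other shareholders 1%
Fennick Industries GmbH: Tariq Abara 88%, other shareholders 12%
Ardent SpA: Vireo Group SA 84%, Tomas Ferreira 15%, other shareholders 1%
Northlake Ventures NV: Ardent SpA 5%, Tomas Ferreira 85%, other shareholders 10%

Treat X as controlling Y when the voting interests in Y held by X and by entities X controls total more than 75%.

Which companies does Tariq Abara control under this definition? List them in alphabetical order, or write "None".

Fennick Industries GmbH

Tariq holds 88% of Fennick, so Tariq controls Fennick.
No other company's threshold is met.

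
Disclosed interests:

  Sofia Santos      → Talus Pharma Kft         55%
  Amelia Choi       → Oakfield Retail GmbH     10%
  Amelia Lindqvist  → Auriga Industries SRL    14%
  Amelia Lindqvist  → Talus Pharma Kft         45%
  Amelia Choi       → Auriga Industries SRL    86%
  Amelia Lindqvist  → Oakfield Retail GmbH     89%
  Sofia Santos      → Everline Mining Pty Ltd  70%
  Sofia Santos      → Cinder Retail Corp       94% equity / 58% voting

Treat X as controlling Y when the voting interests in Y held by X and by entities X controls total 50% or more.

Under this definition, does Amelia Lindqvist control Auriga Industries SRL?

Amelia Lindqvist holds 89% of Oakfield, so Amelia Lindqvist controls Oakfield.
In Auriga, Amelia Lindqvist's side holds only 14%, not ≥ 50%.
So Amelia Lindqvist does not control Auriga.

No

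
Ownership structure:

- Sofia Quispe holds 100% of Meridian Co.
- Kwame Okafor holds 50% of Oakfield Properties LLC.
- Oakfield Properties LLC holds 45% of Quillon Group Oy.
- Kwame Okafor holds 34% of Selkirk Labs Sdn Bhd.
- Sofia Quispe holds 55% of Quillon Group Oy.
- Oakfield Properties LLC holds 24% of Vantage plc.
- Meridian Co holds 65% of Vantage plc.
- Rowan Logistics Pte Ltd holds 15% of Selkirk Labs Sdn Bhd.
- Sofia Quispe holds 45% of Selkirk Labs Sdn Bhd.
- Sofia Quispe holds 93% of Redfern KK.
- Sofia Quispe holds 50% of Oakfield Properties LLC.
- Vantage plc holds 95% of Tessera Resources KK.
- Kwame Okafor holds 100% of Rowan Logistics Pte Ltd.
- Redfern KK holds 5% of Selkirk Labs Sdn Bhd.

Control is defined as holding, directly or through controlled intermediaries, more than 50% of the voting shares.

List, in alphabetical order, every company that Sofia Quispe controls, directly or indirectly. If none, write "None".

Sofia holds 100% of Meridian, so Sofia controls Meridian.
Meridian holds 65% of Vantage, so Sofia controls Vantage.
Sofia holds 55% of Quillon, so Sofia controls Quillon.
Sofia holds 93% of Redfern, so Sofia controls Redfern.
Vantage holds 95% of Tessera, so Sofia controls Tessera.
No other company's threshold is met.

Meridian Co, Quillon Group Oy, Redfern KK, Tessera Resources KK, Vantage plc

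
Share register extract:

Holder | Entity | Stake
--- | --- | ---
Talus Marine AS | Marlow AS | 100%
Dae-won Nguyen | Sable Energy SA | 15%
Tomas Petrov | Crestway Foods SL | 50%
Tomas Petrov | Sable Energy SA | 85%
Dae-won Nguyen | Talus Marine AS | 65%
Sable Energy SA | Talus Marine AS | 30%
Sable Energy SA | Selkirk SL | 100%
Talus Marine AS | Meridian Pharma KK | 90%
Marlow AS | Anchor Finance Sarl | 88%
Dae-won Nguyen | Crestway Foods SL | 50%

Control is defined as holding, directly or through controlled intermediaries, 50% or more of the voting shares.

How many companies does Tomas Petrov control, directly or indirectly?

3

Tomas holds 50% of Crestway, so Tomas controls Crestway.
Tomas holds 85% of Sable, so Tomas controls Sable.
Sable holds 100% of Selkirk, so Tomas controls Selkirk.
No other company's threshold is met.
Tomas controls 3 companies.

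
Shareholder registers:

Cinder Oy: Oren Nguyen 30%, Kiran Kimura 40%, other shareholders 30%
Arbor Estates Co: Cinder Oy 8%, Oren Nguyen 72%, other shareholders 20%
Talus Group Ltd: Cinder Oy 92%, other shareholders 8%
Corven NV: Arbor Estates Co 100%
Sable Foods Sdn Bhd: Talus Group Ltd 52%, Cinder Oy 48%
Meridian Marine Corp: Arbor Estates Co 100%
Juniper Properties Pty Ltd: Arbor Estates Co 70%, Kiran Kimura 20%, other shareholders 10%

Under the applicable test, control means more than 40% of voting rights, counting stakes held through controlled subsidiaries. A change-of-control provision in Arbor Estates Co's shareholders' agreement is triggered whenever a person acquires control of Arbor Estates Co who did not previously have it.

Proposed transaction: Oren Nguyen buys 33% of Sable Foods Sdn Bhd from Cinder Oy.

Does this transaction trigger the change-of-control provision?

No

The purchase adds only to Oren's holdings (Cinder's stake shrinks), so Oren is the only person who could newly come to control Arbor.
Oren holds 72% of Arbor, so Oren controls Arbor.
So Oren already controls Arbor before the transaction.
After the purchase, Oren holds 33% of Sable directly, and Cinder's stake falls to 15%.
Oren controlled Arbor already, so this is not a new person acquiring control; every other person's position is unchanged or reduced.
No new person acquires control, so the clause is not triggered.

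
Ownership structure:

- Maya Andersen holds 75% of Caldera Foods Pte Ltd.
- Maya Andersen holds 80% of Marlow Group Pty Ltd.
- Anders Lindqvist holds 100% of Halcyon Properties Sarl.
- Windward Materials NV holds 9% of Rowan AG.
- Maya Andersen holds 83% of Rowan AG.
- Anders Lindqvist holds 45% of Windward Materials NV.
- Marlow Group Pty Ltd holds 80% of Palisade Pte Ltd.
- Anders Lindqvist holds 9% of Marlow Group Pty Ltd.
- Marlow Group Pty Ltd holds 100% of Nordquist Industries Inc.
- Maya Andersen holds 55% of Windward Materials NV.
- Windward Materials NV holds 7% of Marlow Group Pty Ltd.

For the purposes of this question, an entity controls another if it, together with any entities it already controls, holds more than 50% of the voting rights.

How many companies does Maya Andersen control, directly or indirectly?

Maya holds 55% of Windward, so Maya controls Windward.
Maya and Windward together hold 83% + 9% = 92% of Rowan, so Maya controls Rowan.
Maya and Windward together hold 80% + 7% = 87% of Marlow, so Maya controls Marlow.
Marlow holds 80% of Palisade, so Maya controls Palisade.
Maya holds 75% of Caldera, so Maya controls Caldera.
Marlow holds 100% of Nordquist, so Maya controls Nordquist.
No other company's threshold is met.
Maya controls 6 companies.

6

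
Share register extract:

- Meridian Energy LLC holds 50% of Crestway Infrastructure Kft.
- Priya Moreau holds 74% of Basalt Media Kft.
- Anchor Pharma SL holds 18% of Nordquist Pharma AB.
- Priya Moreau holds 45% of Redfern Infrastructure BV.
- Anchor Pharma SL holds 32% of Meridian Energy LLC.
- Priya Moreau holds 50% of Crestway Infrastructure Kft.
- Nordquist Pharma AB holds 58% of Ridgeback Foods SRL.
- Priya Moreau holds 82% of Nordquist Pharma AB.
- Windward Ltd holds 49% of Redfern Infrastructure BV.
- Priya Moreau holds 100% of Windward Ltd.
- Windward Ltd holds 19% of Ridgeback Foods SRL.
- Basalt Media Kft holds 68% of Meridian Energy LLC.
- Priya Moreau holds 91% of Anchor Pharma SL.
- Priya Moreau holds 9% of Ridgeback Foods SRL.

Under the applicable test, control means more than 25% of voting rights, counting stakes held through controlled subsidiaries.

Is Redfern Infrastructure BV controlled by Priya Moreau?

Priya holds 100% of Windward, so Priya controls Windward.
Windward and Priya together hold 49% + 45% = 94% of Redfern, so Priya controls Redfern.

Yes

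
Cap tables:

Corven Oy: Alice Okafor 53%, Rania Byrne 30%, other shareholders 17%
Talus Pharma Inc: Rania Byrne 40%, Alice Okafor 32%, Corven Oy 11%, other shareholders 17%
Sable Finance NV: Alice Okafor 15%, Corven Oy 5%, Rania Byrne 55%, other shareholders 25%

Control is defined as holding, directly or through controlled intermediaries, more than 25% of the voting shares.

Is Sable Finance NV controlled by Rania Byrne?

Yes

Rania holds 30% of Corven, so Rania controls Corven.
Corven and Rania together hold 5% + 55% = 60% of Sable, so Rania controls Sable.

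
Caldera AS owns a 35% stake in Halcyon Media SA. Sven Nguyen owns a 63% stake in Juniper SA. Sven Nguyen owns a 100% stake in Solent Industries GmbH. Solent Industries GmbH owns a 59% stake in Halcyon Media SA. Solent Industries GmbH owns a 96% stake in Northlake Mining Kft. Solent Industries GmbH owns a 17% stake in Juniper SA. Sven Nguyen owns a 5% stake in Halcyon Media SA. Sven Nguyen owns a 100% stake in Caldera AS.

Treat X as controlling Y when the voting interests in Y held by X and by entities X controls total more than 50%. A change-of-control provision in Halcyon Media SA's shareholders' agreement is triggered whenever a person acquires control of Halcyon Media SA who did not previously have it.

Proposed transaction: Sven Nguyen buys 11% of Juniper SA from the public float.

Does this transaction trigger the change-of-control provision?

The purchase changes only Sven's holdings, so Sven is the only person who could newly come to control Halcyon.
Sven holds 100% of Caldera, so Sven controls Caldera.
Sven holds 100% of Solent, so Sven controls Solent.
Solent and Caldera and Sven together hold 59% + 35% + 5% = 99% of Halcyon, so Sven controls Halcyon.
So Sven already controls Halcyon before the transaction.
After the purchase, Sven's direct stake in Juniper rises to 63% + 11% = 74%.
Sven controlled Halcyon already, so this is not a new person acquiring control; every other person's position is unchanged or reduced.
No new person acquires control, so the clause is not triggered.

No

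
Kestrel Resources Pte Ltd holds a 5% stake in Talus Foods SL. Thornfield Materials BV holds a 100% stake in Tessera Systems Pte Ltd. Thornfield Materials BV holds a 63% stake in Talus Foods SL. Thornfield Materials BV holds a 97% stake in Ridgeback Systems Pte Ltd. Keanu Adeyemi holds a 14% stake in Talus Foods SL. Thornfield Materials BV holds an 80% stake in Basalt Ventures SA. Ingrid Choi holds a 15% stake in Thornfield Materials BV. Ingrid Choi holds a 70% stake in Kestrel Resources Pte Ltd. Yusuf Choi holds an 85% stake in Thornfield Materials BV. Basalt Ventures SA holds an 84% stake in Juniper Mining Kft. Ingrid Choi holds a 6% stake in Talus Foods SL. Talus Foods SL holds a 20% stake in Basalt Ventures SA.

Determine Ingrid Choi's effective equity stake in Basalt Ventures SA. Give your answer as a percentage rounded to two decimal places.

15.79%

Ingrid reaches Basalt along 4 paths.
Via Kestrel → Talus: 70% × 5% × 20% = 0.7%.
Via Thornfield → Talus: 15% × 63% × 20% = 1.89%.
Via Talus: 6% × 20% = 1.2%.
Via Thornfield: 15% × 80% = 12%.
Total: 0.7% + 1.89% + 1.2% + 12% = 15.79%.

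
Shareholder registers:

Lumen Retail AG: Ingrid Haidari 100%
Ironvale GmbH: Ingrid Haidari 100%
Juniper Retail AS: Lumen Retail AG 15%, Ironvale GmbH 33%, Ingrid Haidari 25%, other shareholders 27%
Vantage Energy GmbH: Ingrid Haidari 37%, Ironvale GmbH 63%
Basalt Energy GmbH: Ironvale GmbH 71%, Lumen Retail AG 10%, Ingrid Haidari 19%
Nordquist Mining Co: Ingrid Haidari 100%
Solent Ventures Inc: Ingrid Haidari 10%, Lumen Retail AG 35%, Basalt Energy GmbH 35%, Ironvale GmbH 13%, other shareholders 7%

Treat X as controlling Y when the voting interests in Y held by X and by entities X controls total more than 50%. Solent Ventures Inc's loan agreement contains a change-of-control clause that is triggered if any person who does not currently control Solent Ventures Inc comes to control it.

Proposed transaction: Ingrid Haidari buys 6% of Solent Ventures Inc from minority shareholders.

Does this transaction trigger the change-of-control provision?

No

The purchase changes only Ingrid's holdings, so Ingrid is the only person who could newly come to control Solent.
Ingrid holds 100% of Ironvale, so Ingrid controls Ironvale.
Ingrid holds 100% of Lumen, so Ingrid controls Lumen.
Ironvale and Lumen and Ingrid together hold 71% + 10% + 19% = 100% of Basalt, so Ingrid controls Basalt.
Ingrid and Lumen and Basalt and Ironvale together hold 10% + 35% + 35% + 13% = 93% of Solent, so Ingrid controls Solent.
So Ingrid already controls Solent before the transaction.
After the purchase, Ingrid's direct stake in Solent rises to 10% + 6% = 16%.
Ingrid controlled Solent already, so this is not a new person acquiring control; every other person's position is unchanged or reduced.
No new person acquires control, so the clause is not triggered.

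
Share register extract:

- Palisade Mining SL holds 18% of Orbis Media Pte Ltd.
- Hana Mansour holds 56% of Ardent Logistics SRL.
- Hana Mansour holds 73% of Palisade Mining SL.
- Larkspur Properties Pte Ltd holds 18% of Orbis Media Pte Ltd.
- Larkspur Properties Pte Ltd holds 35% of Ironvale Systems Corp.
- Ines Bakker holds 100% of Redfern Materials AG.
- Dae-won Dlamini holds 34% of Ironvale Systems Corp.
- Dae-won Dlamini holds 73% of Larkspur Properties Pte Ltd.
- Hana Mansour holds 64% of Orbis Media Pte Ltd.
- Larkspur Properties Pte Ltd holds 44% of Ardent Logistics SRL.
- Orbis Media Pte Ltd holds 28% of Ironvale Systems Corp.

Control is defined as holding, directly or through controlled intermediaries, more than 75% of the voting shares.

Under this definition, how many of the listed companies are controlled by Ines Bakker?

1

Ines holds 100% of Redfern, so Ines controls Redfern.
No other company's threshold is met.
Ines controls 1 company.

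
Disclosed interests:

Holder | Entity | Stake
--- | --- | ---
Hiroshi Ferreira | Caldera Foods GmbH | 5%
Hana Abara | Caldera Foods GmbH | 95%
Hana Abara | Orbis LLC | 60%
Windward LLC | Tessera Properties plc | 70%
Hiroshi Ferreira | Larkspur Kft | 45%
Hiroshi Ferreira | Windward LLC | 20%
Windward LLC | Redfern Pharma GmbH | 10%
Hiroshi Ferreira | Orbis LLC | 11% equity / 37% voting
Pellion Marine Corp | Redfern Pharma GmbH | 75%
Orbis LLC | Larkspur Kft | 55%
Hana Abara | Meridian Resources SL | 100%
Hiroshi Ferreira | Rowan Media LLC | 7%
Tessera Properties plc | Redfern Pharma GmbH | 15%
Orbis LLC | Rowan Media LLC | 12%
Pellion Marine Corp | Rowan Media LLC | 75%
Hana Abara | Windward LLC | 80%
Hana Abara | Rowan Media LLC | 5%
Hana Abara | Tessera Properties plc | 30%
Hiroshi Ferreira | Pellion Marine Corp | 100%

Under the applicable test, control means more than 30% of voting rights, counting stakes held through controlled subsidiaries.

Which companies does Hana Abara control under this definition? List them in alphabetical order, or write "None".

Caldera Foods GmbH, Larkspur Kft, Meridian Resources SL, Orbis LLC, Tessera Properties plc, Windward LLC

Hana holds 60% of Orbis, so Hana controls Orbis.
Hana holds 95% of Caldera, so Hana controls Caldera.
Orbis holds 55% of Larkspur, so Hana controls Larkspur.
Hana holds 80% of Windward, so Hana controls Windward.
Hana and Windward together hold 30% + 70% = 100% of Tessera, so Hana controls Tessera.
Hana holds 100% of Meridian, so Hana controls Meridian.
No other company's threshold is met.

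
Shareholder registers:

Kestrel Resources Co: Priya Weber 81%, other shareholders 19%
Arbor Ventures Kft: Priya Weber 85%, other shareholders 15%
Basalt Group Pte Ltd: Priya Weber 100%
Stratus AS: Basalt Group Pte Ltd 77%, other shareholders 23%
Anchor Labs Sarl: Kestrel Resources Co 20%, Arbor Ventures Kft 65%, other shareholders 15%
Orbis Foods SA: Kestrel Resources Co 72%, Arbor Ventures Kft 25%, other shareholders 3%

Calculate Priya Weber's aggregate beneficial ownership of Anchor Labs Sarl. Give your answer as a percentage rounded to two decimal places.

Priya reaches Anchor along 2 paths.
Via Kestrel: 81% × 20% = 16.2%.
Via Arbor: 85% × 65% = 55.25%.
Total: 16.2% + 55.25% = 71.45%.

71.45%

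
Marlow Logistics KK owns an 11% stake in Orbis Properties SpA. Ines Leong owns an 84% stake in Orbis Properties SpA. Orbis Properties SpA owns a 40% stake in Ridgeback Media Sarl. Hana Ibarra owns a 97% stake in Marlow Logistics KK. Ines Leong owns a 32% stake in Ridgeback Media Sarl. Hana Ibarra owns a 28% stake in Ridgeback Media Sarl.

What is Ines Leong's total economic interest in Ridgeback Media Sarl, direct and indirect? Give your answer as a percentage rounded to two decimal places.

Ines reaches Ridgeback along 2 paths.
Via Orbis: 84% × 40% = 33.6%.
Direct stake: 32% = 32%.
Total: 33.6% + 32% = 65.6%.
Rounded: 65.60%.

65.60%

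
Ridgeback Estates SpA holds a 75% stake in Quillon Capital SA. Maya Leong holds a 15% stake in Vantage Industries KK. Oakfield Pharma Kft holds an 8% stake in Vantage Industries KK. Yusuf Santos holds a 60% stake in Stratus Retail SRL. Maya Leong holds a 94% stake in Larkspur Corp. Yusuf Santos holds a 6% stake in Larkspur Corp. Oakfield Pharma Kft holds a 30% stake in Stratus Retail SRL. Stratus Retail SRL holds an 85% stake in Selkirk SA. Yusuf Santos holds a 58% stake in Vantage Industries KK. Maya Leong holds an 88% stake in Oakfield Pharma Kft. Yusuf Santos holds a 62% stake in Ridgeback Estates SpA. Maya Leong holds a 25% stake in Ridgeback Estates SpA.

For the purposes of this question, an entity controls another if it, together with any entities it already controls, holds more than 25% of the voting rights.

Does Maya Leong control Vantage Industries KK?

Maya holds 88% of Oakfield, so Maya controls Oakfield.
Maya holds 94% of Larkspur, so Maya controls Larkspur.
Oakfield holds 30% of Stratus, so Maya controls Stratus.
Stratus holds 85% of Selkirk, so Maya controls Selkirk.
In Vantage, Maya's side holds only 15% + 8% = 23%, not > 25%.
So Maya does not control Vantage.

No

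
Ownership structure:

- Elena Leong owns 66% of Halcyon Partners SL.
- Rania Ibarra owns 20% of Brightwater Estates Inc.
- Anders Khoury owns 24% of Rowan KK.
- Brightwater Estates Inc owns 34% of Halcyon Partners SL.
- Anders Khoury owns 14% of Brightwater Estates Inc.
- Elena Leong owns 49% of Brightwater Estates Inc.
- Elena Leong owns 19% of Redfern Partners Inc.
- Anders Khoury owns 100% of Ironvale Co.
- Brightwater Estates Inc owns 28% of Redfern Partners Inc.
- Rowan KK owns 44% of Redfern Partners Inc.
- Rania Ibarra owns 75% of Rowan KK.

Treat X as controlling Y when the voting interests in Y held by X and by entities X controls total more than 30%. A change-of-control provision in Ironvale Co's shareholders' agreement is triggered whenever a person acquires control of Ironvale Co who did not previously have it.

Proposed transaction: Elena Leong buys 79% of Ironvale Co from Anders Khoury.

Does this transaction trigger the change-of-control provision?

Yes

The purchase adds only to Elena's holdings (Anders's stake shrinks), so Elena is the only person who could newly come to control Ironvale.
Elena holds 49% of Brightwater, so Elena controls Brightwater.
Elena and Brightwater together hold 66% + 34% = 100% of Halcyon, so Elena controls Halcyon.
Brightwater and Elena together hold 28% + 19% = 47% of Redfern, so Elena controls Redfern.
Neither Elena nor any entity Elena controls holds any voting interest in Ironvale.
So before the transaction, Elena does not control Ironvale.
After the purchase, Elena holds 79% of Ironvale directly, and Anders's stake falls to 21%.
Elena holds 79% of Ironvale, so Elena controls Ironvale.
Elena did not control Ironvale before and does after, so the clause is triggered.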